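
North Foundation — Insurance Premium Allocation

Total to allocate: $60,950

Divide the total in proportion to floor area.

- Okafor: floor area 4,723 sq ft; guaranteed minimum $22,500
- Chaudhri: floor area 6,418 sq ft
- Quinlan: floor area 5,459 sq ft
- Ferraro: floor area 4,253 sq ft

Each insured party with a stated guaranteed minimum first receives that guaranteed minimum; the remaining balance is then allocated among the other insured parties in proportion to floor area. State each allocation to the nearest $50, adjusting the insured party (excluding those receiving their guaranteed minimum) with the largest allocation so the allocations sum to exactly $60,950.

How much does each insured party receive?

Okafor: $22,500 | Chaudhri: $15,300 | Quinlan: $13,000 | Ferraro: $10,150

Fund the minimums — Okafor $22,500. Balance $38,450.
Balance split over remaining floor area 16,130: Chaudhri 15,298.95 → $15,300; Quinlan 13,012.93 → $13,000; Ferraro 10,138.12 → $10,150.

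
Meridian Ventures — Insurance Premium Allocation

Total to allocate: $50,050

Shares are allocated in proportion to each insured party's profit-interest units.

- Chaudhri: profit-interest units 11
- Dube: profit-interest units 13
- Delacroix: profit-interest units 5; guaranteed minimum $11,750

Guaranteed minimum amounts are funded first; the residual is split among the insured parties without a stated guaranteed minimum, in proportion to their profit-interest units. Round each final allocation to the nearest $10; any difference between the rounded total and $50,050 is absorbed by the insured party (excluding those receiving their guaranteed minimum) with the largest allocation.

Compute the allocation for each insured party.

Chaudhri: $17,550; Dube: $20,750; Delacroix: $11,750

Guaranteed amounts: Delacroix $11,750. Residual $38,300.
Residual split over remaining profit-interest units 24: Chaudhri 17,554.17 → $17,550; Dube 20,745.83 → $20,750.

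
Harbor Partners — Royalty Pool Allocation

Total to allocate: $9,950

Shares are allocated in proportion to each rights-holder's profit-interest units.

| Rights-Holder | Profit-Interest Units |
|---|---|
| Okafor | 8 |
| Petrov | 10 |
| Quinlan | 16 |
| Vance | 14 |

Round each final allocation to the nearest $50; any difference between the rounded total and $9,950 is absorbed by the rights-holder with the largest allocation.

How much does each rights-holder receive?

Okafor: $1,650 · Petrov: $2,050 · Quinlan: $3,350 · Vance: $2,900

Profit-interest units total: 48.
Unrounded shares: Okafor 8/48 × $9,950 = 1,658.33; Petrov 10/48 × $9,950 = 2,072.92; Quinlan 16/48 × $9,950 = 3,316.67; Vance 14/48 × $9,950 = 2,902.08.
After rounding ($50): Okafor $1,650; Petrov $2,050; Quinlan $3,300; Vance $2,900. Sum = $9,900.
Difference $9,950 − $9,900 = +$50 applied to largest allocation (Quinlan): Quinlan becomes $3,350.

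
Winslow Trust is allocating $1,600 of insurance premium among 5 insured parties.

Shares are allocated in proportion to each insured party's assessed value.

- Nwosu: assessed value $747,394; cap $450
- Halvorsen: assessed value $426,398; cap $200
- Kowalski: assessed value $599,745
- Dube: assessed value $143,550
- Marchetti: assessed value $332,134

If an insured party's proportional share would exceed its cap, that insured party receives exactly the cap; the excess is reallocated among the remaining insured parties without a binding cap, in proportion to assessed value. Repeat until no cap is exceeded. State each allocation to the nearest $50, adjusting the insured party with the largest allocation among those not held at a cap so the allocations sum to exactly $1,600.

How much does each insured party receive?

Total assessed value = 2,249,221.
Unconstrained shares: Nwosu 531.66; Halvorsen 303.32; Kowalski 426.63; Dube 102.12; Marchetti 236.27.
Held at cap: Nwosu ($450), Halvorsen ($200); residual $950 reallocated over remaining assessed value 1,075,429.
Remaining shares: Kowalski 529.80 → $550; Dube 126.81 → $150; Marchetti 293.40 → $300.
Rounding difference −$50 applied to Kowalski → $500.

Nwosu: $450; Halvorsen: $200; Kowalski: $500; Dube: $150; Marchetti: $300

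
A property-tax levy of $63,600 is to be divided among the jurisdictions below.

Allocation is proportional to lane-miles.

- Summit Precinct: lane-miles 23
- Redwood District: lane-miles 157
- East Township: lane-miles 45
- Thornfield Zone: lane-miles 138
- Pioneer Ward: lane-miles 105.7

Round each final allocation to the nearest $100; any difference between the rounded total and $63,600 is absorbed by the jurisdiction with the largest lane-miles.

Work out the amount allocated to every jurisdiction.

Lane-miles total: 468.7.
Raw shares: Summit Precinct 23/468.7 × $63,600 = 3,120.97; Redwood District 157/468.7 × $63,600 = 21,304.03; East Township 45/468.7 × $63,600 = 6,106.25; Thornfield Zone 138/468.7 × $63,600 = 18,725.84; Pioneer Ward 105.7/468.7 × $63,600 = 14,342.91.
After rounding ($100): Summit Precinct $3,100; Redwood District $21,300; East Township $6,100; Thornfield Zone $18,700; Pioneer Ward $14,300. Sum = $63,500.
Difference $63,600 − $63,500 = +$100 applied to largest lane-miles (Redwood District): Redwood District becomes $21,400.

Summit Precinct: $3,100 · Redwood District: $21,400 · East Township: $6,100 · Thornfield Zone: $18,700 · Pioneer Ward: $14,300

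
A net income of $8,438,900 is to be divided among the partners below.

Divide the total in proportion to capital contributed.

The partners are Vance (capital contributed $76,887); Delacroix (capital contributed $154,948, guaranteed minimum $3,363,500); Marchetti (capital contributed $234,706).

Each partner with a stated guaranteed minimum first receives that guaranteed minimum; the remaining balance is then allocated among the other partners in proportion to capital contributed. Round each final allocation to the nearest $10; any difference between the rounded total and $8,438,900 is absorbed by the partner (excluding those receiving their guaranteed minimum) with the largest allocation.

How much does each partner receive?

Vance: $1,252,380; Delacroix: $3,363,500; Marchetti: $3,823,020

Fund the minimums — Delacroix $3,363,500. Residual $5,075,400.
Residual split over remaining capital contributed 311,593: Vance 1,252,378.20 → $1,252,380; Marchetti 3,823,021.80 → $3,823,020.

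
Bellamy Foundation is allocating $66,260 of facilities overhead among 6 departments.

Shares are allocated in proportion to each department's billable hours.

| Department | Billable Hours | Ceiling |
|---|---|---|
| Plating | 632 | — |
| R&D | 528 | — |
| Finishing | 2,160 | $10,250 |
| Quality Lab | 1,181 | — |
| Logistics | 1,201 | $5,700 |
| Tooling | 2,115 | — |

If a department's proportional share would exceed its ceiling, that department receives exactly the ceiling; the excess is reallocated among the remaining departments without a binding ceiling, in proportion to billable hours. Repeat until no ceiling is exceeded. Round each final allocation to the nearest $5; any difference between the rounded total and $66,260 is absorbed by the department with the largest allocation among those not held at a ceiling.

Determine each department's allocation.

Plating: $7,135 | R&D: $5,960 | Finishing: $10,250 | Quality Lab: $13,335 | Logistics: $5,700 | Tooling: $23,880

Combined billable hours = 7,817.
Unconstrained shares: Plating 5,357.08; R&D 4,475.54; Finishing 18,309.02; Quality Lab 10,010.63; Logistics 10,180.15; Tooling 17,927.58.
Cap binds for Finishing ($10,250), Logistics ($5,700); balance $50,310 reallocated over remaining billable hours 4,456.
Redistributed shares: Plating 7,135.53 → $7,135; R&D 5,961.33 → $5,960; Quality Lab 13,333.96 → $13,335; Tooling 23,879.19 → $23,880.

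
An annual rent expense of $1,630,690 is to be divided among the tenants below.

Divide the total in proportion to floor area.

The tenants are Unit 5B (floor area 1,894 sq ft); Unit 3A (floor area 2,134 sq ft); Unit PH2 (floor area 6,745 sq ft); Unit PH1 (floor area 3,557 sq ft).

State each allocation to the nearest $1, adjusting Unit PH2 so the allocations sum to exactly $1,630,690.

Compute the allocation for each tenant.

Floor area total: 14,330.
Unrounded shares: Unit 5B 1,894/14,330 × $1,630,690 = 215,528.74; Unit 3A 2,134/14,330 × $1,630,690 = 242,839.67; Unit PH2 6,745/14,330 × $1,630,690 = 767,550.88; Unit PH1 3,557/14,330 × $1,630,690 = 404,770.71.
At nearest $1: Unit 5B $215,529; Unit 3A $242,840; Unit PH2 $767,551; Unit PH1 $404,771. Sum = $1,630,691.
Difference $1,630,690 − $1,630,691 = −$1 applied to Unit PH2: Unit PH2 becomes $767,550.

Unit 5B: $215,529 | Unit 3A: $242,840 | Unit PH2: $767,550 | Unit PH1: $404,771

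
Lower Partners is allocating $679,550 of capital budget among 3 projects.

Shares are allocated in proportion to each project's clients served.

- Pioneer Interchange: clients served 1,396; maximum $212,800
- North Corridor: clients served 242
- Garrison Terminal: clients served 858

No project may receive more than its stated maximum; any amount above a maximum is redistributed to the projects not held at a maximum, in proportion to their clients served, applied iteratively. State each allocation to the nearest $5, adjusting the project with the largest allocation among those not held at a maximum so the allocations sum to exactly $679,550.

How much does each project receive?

Combined clients served = 2,496.
Unconstrained shares: Pioneer Interchange 380,068.83; North Corridor 65,885.86; Garrison Terminal 233,595.31.
Cap binds for Pioneer Interchange ($212,800); residual $466,750 reallocated over remaining clients served 1,100.
Redistributed shares: North Corridor 102,685.00 → $102,685; Garrison Terminal 364,065.00 → $364,065.

Pioneer Interchange: $212,800 · North Corridor: $102,685 · Garrison Terminal: $364,065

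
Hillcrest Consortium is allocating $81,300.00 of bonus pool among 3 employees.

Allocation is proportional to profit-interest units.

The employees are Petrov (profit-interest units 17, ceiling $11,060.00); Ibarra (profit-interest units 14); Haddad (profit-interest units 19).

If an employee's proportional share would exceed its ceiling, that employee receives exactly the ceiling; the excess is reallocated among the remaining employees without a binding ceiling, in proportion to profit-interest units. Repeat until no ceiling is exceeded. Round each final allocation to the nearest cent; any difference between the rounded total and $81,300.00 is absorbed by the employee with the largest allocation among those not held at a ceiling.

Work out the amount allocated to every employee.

Total profit-interest units = 50.
Unconstrained shares: Petrov 27,642.0000; Ibarra 22,764.0000; Haddad 30,894.0000.
Capped: Petrov ($11,060.00); residual $70,240.00 reallocated over remaining profit-interest units 33.
Remaining shares: Ibarra 29,798.7879 → $29,798.79; Haddad 40,441.2121 → $40,441.21.

Petrov: $11,060.00 · Ibarra: $29,798.79 · Haddad: $40,441.21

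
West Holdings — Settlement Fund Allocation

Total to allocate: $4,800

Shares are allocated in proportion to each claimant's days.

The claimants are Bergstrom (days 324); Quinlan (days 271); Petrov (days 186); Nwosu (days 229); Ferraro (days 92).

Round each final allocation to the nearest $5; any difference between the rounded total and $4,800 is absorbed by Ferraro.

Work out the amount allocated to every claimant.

Sum of days: 1,102.
Unrounded shares: Bergstrom 324/1,102 × $4,800 = 1,411.25; Quinlan 271/1,102 × $4,800 = 1,180.40; Petrov 186/1,102 × $4,800 = 810.16; Nwosu 229/1,102 × $4,800 = 997.46; Ferraro 92/1,102 × $4,800 = 400.73.
Rounded to nearest $5: Bergstrom $1,410; Quinlan $1,180; Petrov $810; Nwosu $995; Ferraro $400. Sum = $4,795.
Difference $4,800 − $4,795 = +$5 applied to Ferraro: Ferraro becomes $405.

Bergstrom: $1,410 | Quinlan: $1,180 | Petrov: $810 | Nwosu: $995 | Ferraro: $405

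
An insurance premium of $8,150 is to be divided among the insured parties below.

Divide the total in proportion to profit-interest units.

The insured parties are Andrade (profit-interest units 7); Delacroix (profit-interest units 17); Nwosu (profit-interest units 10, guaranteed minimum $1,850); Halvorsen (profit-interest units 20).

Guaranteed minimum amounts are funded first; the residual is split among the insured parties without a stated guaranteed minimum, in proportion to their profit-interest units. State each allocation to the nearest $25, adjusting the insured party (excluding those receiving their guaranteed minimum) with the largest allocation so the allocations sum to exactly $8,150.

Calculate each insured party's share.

Andrade: $1,000 | Delacroix: $2,425 | Nwosu: $1,850 | Halvorsen: $2,875

Minimums first: Nwosu $1,850. Balance $6,300.
Balance split over remaining profit-interest units 44: Andrade 1,002.27 → $1,000; Delacroix 2,434.09 → $2,425; Halvorsen 2,863.64 → $2,875.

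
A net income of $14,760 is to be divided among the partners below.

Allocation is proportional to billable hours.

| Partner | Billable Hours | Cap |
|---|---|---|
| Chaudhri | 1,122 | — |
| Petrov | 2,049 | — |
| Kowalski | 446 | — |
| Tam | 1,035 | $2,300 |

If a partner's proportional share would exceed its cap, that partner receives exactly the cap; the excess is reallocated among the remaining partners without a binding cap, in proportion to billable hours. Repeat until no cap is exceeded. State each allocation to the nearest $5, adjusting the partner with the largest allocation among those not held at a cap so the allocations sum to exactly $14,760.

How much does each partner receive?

Total billable hours = 4,652.
Pro-rata shares before constraints: Chaudhri 3,559.91; Petrov 6,501.13; Kowalski 1,415.08; Tam 3,283.88.
Capped: Tam ($2,300); balance $12,460 reallocated over remaining billable hours 3,617.
Redistributed shares: Chaudhri 3,865.11 → $3,865; Petrov 7,058.48 → $7,060; Kowalski 1,536.40 → $1,535.

Chaudhri: $3,865; Petrov: $7,060; Kowalski: $1,535; Tam: $2,300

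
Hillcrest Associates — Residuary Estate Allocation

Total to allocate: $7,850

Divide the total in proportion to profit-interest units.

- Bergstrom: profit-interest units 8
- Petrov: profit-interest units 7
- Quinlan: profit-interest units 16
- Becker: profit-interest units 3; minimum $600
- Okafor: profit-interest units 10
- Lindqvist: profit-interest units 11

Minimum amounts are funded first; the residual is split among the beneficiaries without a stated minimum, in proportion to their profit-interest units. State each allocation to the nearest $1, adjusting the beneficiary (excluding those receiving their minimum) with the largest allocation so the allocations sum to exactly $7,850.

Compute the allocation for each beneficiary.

Fund the minimums — Becker $600. Remaining pool $7,250.
Remaining pool split over remaining profit-interest units 52: Bergstrom 1,115.38 → $1,115; Petrov 975.96 → $976; Quinlan 2,230.77 → $2,231; Okafor 1,394.23 → $1,394; Lindqvist 1,533.65 → $1,534.

Bergstrom: $1,115 | Petrov: $976 | Quinlan: $2,231 | Becker: $600 | Okafor: $1,394 | Lindqvist: $1,534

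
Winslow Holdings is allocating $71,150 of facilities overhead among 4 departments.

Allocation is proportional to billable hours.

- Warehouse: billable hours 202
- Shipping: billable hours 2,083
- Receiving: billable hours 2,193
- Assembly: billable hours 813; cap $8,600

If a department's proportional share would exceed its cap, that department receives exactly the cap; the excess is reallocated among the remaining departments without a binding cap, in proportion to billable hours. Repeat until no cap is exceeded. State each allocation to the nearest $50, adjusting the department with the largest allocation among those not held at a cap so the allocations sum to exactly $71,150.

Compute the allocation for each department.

Warehouse: $2,800 · Shipping: $29,100 · Receiving: $30,650 · Assembly: $8,600

Combined billable hours = 5,291.
Proportional shares (ignoring caps): Warehouse 2,716.37; Shipping 28,010.86; Receiving 29,490.07; Assembly 10,932.71.
Held at cap: Assembly ($8,600); remaining pool $62,550 reallocated over remaining billable hours 4,478.
Shares after redistribution: Warehouse 2,821.59 → $2,800; Shipping 29,095.95 → $29,100; Receiving 30,632.46 → $30,650.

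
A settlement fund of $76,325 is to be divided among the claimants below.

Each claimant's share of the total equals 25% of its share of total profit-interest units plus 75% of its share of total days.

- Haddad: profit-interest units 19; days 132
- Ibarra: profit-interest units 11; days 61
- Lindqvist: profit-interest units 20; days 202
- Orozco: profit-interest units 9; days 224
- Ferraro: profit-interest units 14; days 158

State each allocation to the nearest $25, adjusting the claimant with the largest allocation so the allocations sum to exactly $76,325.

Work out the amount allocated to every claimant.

Profit-interest units total 73; days total 777.
Composite weights (25% profit-interest units + 75% days): Haddad 0.1925; Ibarra 0.0966; Lindqvist 0.2635; Orozco 0.2470; Ferraro 0.2005.
Unrounded shares: Haddad 14,691.16; Ibarra 7,369.30; Lindqvist 20,109.64; Orozco 18,855.19; Ferraro 15,299.72.
Rounded to nearest $25: Haddad $14,700; Ibarra $7,375; Lindqvist $20,100; Orozco $18,850; Ferraro $15,300. Sum = $76,325.
Sum already equals the total — no adjustment.

Haddad: $14,700; Ibarra: $7,375; Lindqvist: $20,100; Orozco: $18,850; Ferraro: $15,300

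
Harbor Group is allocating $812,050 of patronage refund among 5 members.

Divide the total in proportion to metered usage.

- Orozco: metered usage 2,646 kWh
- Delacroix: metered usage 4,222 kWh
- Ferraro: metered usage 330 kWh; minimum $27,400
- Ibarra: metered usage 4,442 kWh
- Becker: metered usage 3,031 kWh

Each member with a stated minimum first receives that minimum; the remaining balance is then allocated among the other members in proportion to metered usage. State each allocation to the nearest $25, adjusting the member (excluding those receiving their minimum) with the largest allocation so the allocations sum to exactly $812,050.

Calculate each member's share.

Orozco: $144,775 | Delacroix: $231,000 | Ferraro: $27,400 | Ibarra: $243,050 | Becker: $165,825

Minimums first: Ferraro $27,400. Residual $784,650.
Residual split over remaining metered usage 14,341: Orozco 144,772.60 → $144,775; Delacroix 231,001.49 → $231,000; Ibarra 243,038.51 → $243,050; Becker 165,837.40 → $165,825.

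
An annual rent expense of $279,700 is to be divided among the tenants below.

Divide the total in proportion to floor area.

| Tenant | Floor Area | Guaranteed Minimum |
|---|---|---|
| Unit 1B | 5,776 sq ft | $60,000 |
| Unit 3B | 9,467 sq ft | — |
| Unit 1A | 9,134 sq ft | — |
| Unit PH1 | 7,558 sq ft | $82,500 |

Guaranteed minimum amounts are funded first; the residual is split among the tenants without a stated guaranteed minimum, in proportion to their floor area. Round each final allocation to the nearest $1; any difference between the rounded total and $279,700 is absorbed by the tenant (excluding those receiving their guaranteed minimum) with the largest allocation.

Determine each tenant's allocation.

Unit 1B: $60,000; Unit 3B: $69,828; Unit 1A: $67,372; Unit PH1: $82,500

Guaranteed amounts: Unit 1B $60,000; Unit PH1 $82,500. Residual $137,200.
Residual split over remaining floor area 18,601: Unit 3B 69,828.10 → $69,828; Unit 1A 67,371.90 → $67,372.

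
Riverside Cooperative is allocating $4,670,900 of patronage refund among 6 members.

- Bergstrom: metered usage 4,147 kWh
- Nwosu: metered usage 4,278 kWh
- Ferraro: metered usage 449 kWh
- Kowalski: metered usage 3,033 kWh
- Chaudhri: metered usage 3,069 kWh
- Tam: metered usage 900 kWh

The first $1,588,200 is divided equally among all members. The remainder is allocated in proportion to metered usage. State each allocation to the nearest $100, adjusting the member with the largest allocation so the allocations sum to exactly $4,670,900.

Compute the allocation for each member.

$1,588,200 shared equally gives $264,700 per member.
Remainder $3,082,700 by metered usage (total 15,876): Bergstrom 805,237.90 → $805,200; Nwosu 830,674.64 → $830,700; Ferraro 87,183.94 → $87,200; Kowalski 588,928.51 → $588,900; Chaudhri 595,918.76 → $595,900; Tam 174,756.24 → $174,800.
Totals: Bergstrom $264,700 + $805,200 = $1,069,900; Nwosu $264,700 + $830,700 = $1,095,400; Ferraro $264,700 + $87,200 = $351,900; Kowalski $264,700 + $588,900 = $853,600; Chaudhri $264,700 + $595,900 = $860,600; Tam $264,700 + $174,800 = $439,500.

Bergstrom: $1,069,900; Nwosu: $1,095,400; Ferraro: $351,900; Kowalski: $853,600; Chaudhri: $860,600; Tam: $439,500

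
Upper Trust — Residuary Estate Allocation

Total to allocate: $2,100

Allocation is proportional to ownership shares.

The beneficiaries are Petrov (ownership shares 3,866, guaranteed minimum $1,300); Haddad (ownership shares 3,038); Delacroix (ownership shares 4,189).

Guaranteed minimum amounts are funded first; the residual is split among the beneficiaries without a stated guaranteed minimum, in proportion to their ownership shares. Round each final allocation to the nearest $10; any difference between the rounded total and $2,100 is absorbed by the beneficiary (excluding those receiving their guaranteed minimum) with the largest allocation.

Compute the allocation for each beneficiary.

Petrov: $1,300; Haddad: $340; Delacroix: $460

Guaranteed amounts: Petrov $1,300. Residual $800.
Residual split over remaining ownership shares 7,227: Haddad 336.29 → $340; Delacroix 463.71 → $460.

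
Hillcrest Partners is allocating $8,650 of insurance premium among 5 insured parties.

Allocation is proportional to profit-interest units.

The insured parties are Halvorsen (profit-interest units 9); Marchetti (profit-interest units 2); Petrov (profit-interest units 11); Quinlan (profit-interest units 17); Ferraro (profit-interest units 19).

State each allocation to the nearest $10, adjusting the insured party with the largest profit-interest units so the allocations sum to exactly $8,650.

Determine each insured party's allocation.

Profit-interest units total: 9 + 2 + 11 + 17 + 19 = 58.
Raw shares: Halvorsen 1,342.24; Marchetti 298.28; Petrov 1,640.52; Quinlan 2,535.34; Ferraro 2,833.62.
Rounded to nearest $10: Halvorsen $1,340; Marchetti $300; Petrov $1,640; Quinlan $2,540; Ferraro $2,830. Sum = $8,650.
No rounding difference to absorb.

Halvorsen: $1,340 | Marchetti: $300 | Petrov: $1,640 | Quinlan: $2,540 | Ferraro: $2,830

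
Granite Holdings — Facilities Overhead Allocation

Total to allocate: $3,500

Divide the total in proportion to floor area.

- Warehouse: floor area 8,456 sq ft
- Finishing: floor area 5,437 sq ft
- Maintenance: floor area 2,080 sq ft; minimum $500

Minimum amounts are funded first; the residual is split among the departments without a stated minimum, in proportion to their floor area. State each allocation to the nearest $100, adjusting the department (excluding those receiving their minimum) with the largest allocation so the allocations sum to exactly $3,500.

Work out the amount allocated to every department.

Guaranteed amounts: Maintenance $500. Remaining pool $3,000.
Remaining pool split over remaining floor area 13,893: Warehouse 1,825.96 → $1,800; Finishing 1,174.04 → $1,200.

Warehouse: $1,800; Finishing: $1,200; Maintenance: $500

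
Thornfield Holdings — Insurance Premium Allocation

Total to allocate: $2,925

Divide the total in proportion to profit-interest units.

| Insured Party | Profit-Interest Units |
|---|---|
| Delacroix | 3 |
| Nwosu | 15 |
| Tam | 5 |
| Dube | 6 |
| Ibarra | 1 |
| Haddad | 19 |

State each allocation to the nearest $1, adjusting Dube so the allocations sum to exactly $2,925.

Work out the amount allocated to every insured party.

Profit-interest units total: 49.
Proportional shares: Delacroix 3/49 × $2,925 = 179.08; Nwosu 15/49 × $2,925 = 895.41; Tam 5/49 × $2,925 = 298.47; Dube 6/49 × $2,925 = 358.16; Ibarra 1/49 × $2,925 = 59.69; Haddad 19/49 × $2,925 = 1,134.18.
Rounded to nearest $1: Delacroix $179; Nwosu $895; Tam $298; Dube $358; Ibarra $60; Haddad $1,134. Sum = $2,924.
Difference $2,925 − $2,924 = +$1 applied to Dube: Dube becomes $359.

Delacroix: $179 · Nwosu: $895 · Tam: $298 · Dube: $359 · Ibarra: $60 · Haddad: $1,134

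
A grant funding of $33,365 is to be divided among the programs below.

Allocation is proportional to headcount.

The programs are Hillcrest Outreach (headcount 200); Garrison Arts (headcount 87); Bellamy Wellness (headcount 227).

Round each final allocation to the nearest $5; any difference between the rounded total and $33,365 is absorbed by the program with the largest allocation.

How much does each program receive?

Sum of headcount: 514.
Proportional shares: Hillcrest Outreach 200/514 × $33,365 = 12,982.49; Garrison Arts 87/514 × $33,365 = 5,647.38; Bellamy Wellness 227/514 × $33,365 = 14,735.13.
After rounding ($5): Hillcrest Outreach $12,980; Garrison Arts $5,645; Bellamy Wellness $14,735. Sum = $33,360.
Difference $33,365 − $33,360 = +$5 applied to largest allocation (Bellamy Wellness): Bellamy Wellness becomes $14,740.

Hillcrest Outreach: $12,980 | Garrison Arts: $5,645 | Bellamy Wellness: $14,740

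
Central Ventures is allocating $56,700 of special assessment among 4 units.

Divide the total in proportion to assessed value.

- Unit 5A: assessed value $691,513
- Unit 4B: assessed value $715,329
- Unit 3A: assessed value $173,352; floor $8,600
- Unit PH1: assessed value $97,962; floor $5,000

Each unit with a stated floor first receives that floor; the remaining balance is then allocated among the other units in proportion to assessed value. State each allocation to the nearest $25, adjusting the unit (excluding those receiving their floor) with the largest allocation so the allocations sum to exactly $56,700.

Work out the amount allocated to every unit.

Minimums first: Unit 3A $8,600; Unit PH1 $5,000. Residual $43,100.
Residual split over remaining assessed value 1,406,842: Unit 5A 21,185.19 → $21,175; Unit 4B 21,914.81 → $21,925.

Unit 5A: $21,175; Unit 4B: $21,925; Unit 3A: $8,600; Unit PH1: $5,000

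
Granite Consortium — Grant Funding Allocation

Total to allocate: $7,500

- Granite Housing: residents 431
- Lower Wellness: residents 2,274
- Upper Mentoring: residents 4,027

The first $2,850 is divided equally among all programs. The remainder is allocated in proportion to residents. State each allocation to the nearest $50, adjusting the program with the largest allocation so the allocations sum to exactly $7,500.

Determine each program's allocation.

Equal tier: $2,850 ÷ 3 = $950 apiece.
Remainder $4,650 by residents (total 6,732): Granite Housing 297.70 → $300; Lower Wellness 1,570.72 → $1,550; Upper Mentoring 2,781.57 → $2,800.
Totals: Granite Housing $950 + $300 = $1,250; Lower Wellness $950 + $1,550 = $2,500; Upper Mentoring $950 + $2,800 = $3,750.

Granite Housing: $1,250 | Lower Wellness: $2,500 | Upper Mentoring: $3,750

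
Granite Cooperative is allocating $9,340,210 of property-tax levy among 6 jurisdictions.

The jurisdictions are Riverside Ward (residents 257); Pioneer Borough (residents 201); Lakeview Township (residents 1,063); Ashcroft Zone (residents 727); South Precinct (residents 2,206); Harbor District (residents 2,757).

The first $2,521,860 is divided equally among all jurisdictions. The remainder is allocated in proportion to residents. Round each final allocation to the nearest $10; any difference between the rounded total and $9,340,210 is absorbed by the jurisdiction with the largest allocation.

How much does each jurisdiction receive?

Riverside Ward: $663,320 · Pioneer Borough: $610,370 · Lakeview Township: $1,425,430 · Ashcroft Zone: $1,107,720 · South Precinct: $2,506,190 · Harbor District: $3,027,180

First tranche $2,521,860 split equally: $420,310 each.
Remainder $6,818,350 by residents (total 7,211): Riverside Ward 243,005.96 → $243,010; Pioneer Borough 190,055.24 → $190,060; Lakeview Township 1,005,118.02 → $1,005,120; Ashcroft Zone 687,413.74 → $687,410; South Precinct 2,085,879.92 → $2,085,880; Harbor District 2,606,877.13 → $2,606,880.
Rounding difference −$10 on remainder applied to Harbor District.
Totals: Riverside Ward $420,310 + $243,010 = $663,320; Pioneer Borough $420,310 + $190,060 = $610,370; Lakeview Township $420,310 + $1,005,120 = $1,425,430; Ashcroft Zone $420,310 + $687,410 = $1,107,720; South Precinct $420,310 + $2,085,880 = $2,506,190; Harbor District $420,310 + $2,606,870 = $3,027,180.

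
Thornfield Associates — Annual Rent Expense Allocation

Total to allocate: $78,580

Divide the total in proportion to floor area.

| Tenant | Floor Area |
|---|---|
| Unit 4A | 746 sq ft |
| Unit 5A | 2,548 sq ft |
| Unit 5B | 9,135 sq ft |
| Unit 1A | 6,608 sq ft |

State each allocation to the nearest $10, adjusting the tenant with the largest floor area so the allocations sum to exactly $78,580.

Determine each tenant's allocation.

Total floor area = 19,037.
Proportional shares: Unit 4A 746/19,037 × $78,580 = 3,079.30; Unit 5A 2,548/19,037 × $78,580 = 10,517.51; Unit 5B 9,135/19,037 × $78,580 = 37,707.01; Unit 1A 6,608/19,037 × $78,580 = 27,276.18.
After rounding ($10): Unit 4A $3,080; Unit 5A $10,520; Unit 5B $37,710; Unit 1A $27,280. Sum = $78,590.
Difference $78,580 − $78,590 = −$10 applied to largest floor area (Unit 5B): Unit 5B becomes $37,700.

Unit 4A: $3,080 · Unit 5A: $10,520 · Unit 5B: $37,700 · Unit 1A: $27,280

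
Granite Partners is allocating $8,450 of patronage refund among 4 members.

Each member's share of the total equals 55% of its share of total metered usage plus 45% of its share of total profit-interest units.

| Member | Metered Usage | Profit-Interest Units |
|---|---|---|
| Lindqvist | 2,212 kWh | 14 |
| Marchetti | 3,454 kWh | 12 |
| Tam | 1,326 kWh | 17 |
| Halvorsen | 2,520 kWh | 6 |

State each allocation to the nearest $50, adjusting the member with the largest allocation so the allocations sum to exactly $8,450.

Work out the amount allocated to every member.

Totals — metered usage 9,512, profit-interest units 49.
Blended shares (55% metered usage + 45% profit-interest units): Lindqvist 0.2565; Marchetti 0.3099; Tam 0.2328; Halvorsen 0.2008.
Raw shares: Lindqvist 2,167.20; Marchetti 2,618.83; Tam 1,967.11; Halvorsen 1,696.87.
After rounding ($50): Lindqvist $2,150; Marchetti $2,600; Tam $1,950; Halvorsen $1,700. Sum = $8,400.
Difference $8,450 − $8,400 = +$50 applied to largest allocation (Marchetti): Marchetti becomes $2,650.

Lindqvist: $2,150 · Marchetti: $2,650 · Tam: $1,950 · Halvorsen: $1,700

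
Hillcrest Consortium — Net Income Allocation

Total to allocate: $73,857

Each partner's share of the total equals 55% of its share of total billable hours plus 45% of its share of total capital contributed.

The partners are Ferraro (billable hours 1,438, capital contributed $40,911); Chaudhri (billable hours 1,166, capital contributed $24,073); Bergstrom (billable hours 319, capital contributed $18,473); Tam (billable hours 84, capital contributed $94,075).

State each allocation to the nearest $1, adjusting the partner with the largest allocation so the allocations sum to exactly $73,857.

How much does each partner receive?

Billable hours total 3,007; capital contributed total 177,532.
Blended shares (55% billable hours + 45% capital contributed): Ferraro 0.3667; Chaudhri 0.2743; Bergstrom 0.1052; Tam 0.2538.
Pro-rata amounts: Ferraro 27,084.76; Chaudhri 20,258.10; Bergstrom 7,767.67; Tam 18,746.47.
After rounding ($1): Ferraro $27,085; Chaudhri $20,258; Bergstrom $7,768; Tam $18,746. Sum = $73,857.
Rounded total matches; no reconciliation needed.

Ferraro: $27,085 | Chaudhri: $20,258 | Bergstrom: $7,768 | Tam: $18,746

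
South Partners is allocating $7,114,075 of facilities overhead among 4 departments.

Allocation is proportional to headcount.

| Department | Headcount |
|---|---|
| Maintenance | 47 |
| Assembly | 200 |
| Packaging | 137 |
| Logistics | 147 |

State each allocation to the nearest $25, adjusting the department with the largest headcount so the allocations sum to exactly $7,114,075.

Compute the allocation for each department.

Maintenance: $629,675; Assembly: $2,679,525; Packaging: $1,835,450; Logistics: $1,969,425

Headcount total: 531.
Pro-rata amounts: Maintenance 47/531 × $7,114,075 = 629,682.72; Assembly 200/531 × $7,114,075 = 2,679,500.94; Packaging 137/531 × $7,114,075 = 1,835,458.15; Logistics 147/531 × $7,114,075 = 1,969,433.19.
At nearest $25: Maintenance $629,675; Assembly $2,679,500; Packaging $1,835,450; Logistics $1,969,425. Sum = $7,114,050.
Difference $7,114,075 − $7,114,050 = +$25 applied to largest headcount (Assembly): Assembly becomes $2,679,525.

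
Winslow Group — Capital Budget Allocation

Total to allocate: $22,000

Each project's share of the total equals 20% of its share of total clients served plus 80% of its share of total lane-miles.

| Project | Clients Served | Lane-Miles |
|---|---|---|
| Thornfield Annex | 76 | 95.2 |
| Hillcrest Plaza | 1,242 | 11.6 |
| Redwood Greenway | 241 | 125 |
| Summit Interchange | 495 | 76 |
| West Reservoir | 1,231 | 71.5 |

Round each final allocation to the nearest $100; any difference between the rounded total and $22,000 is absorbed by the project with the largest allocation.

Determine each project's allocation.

Thornfield Annex: $4,500 · Hillcrest Plaza: $2,200 · Redwood Greenway: $6,100 · Summit Interchange: $4,200 · West Reservoir: $5,000

Totals — clients served 3,285, lane-miles 379.3.
Composite weights (20% clients served + 80% lane-miles): Thornfield Annex 0.2054; Hillcrest Plaza 0.1001; Redwood Greenway 0.2783; Summit Interchange 0.1904; West Reservoir 0.2258.
Raw shares: Thornfield Annex 4,519.20; Hillcrest Plaza 2,201.82; Redwood Greenway 6,122.96; Summit Interchange 4,189.51; West Reservoir 4,966.52.
At nearest $100: Thornfield Annex $4,500; Hillcrest Plaza $2,200; Redwood Greenway $6,100; Summit Interchange $4,200; West Reservoir $5,000. Sum = $22,000.
Rounded total matches; no reconciliation needed.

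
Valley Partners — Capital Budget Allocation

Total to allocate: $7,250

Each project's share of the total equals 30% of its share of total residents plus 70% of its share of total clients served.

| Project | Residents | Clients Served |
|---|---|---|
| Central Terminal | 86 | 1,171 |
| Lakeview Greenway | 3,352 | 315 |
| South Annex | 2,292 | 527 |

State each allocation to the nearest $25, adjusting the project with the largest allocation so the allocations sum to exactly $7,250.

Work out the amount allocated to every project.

Residents total 5,730; clients served total 2,013.
Blended shares (30% residents + 70% clients served): Central Terminal 0.4117; Lakeview Greenway 0.2850; South Annex 0.3033.
Pro-rata amounts: Central Terminal 2,984.87; Lakeview Greenway 2,066.51; South Annex 2,198.63.
After rounding ($25): Central Terminal $2,975; Lakeview Greenway $2,075; South Annex $2,200. Sum = $7,250.
Rounded total matches; no reconciliation needed.

Central Terminal: $2,975 · Lakeview Greenway: $2,075 · South Annex: $2,200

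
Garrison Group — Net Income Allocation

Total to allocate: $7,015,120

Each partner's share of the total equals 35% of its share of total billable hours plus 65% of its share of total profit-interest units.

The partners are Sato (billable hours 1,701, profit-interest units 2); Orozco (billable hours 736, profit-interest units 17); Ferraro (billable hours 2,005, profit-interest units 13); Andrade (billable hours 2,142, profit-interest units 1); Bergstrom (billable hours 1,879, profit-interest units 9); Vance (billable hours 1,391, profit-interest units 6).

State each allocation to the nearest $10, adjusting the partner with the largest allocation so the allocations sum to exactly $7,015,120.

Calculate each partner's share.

Totals — billable hours 9,854, profit-interest units 48.
Blended shares (35% billable hours + 65% profit-interest units): Sato 0.0875; Orozco 0.2564; Ferraro 0.2473; Andrade 0.0896; Bergstrom 0.1886; Vance 0.1307.
Proportional shares: Sato 613,825.97; Orozco 1,798,326.02; Ferraro 1,734,533.33; Andrade 628,712.21; Bergstrom 1,323,152.62; Vance 916,569.85.
After rounding ($10): Sato $613,830; Orozco $1,798,330; Ferraro $1,734,530; Andrade $628,710; Bergstrom $1,323,150; Vance $916,570. Sum = $7,015,120.
Sum already equals the total — no adjustment.

Sato: $613,830 · Orozco: $1,798,330 · Ferraro: $1,734,530 · Andrade: $628,710 · Bergstrom: $1,323,150 · Vance: $916,570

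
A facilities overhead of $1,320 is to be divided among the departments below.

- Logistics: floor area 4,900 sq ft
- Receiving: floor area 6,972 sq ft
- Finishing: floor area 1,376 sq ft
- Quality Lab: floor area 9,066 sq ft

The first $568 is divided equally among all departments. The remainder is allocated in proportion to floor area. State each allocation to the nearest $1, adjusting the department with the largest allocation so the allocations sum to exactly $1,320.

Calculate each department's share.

Logistics: $307 · Receiving: $377 · Finishing: $188 · Quality Lab: $448

Equal tier: $568 ÷ 4 = $142 apiece.
Remainder $752 by floor area (total 22,314): Logistics 165.13 → $165; Receiving 234.96 → $235; Finishing 46.37 → $46; Quality Lab 305.53 → $306.
Totals: Logistics $142 + $165 = $307; Receiving $142 + $235 = $377; Finishing $142 + $46 = $188; Quality Lab $142 + $306 = $448.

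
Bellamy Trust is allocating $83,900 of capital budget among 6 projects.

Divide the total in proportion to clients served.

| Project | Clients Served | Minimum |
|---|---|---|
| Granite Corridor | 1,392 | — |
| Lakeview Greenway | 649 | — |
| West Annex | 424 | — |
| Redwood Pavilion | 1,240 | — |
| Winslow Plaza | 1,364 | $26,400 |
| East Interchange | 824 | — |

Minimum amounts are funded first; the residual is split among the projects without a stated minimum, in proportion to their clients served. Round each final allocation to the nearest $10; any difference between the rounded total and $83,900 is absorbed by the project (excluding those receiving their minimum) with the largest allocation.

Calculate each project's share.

Guaranteed amounts: Winslow Plaza $26,400. Balance $57,500.
Balance split over remaining clients served 4,529: Granite Corridor 17,672.78 → $17,670; Lakeview Greenway 8,239.68 → $8,240; West Annex 5,383.09 → $5,380; Redwood Pavilion 15,742.99 → $15,740; East Interchange 10,461.47 → $10,460.
Rounding difference +$10 applied to Granite Corridor → $17,680.

Granite Corridor: $17,680 · Lakeview Greenway: $8,240 · West Annex: $5,380 · Redwood Pavilion: $15,740 · Winslow Plaza: $26,400 · East Interchange: $10,460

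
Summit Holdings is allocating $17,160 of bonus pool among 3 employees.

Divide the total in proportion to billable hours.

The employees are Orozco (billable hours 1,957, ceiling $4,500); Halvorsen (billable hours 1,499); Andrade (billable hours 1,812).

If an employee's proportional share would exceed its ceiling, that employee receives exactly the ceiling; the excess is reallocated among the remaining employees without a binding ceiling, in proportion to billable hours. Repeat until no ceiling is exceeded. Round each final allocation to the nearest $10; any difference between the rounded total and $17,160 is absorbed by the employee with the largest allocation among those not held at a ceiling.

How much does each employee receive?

Billable hours total: 5,268.
Proportional shares (ignoring caps): Orozco 6,374.74; Halvorsen 4,882.85; Andrade 5,902.41.
Held at cap: Orozco ($4,500); residual $12,660 reallocated over remaining billable hours 3,311.
Remaining shares: Halvorsen 5,731.60 → $5,730; Andrade 6,928.40 → $6,930.

Orozco: $4,500 · Halvorsen: $5,730 · Andrade: $6,930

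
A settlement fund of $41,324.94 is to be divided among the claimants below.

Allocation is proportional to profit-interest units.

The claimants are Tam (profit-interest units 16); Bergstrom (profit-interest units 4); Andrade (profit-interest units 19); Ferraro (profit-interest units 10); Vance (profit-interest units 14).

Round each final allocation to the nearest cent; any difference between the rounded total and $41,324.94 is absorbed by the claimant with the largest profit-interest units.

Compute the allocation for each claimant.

Tam: $10,495.22; Bergstrom: $2,623.81; Andrade: $12,463.08; Ferraro: $6,559.51; Vance: $9,183.32

Profit-interest units total: 16 + 4 + 19 + 10 + 14 = 63.
Proportional shares: Tam 10,495.2229; Bergstrom 2,623.8057; Andrade 12,463.0771; Ferraro 6,559.5143; Vance 9,183.3200.
After rounding (cent): Tam $10,495.22; Bergstrom $2,623.81; Andrade $12,463.08; Ferraro $6,559.51; Vance $9,183.32. Sum = $41,324.94.
Sum already equals the total — no adjustment.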